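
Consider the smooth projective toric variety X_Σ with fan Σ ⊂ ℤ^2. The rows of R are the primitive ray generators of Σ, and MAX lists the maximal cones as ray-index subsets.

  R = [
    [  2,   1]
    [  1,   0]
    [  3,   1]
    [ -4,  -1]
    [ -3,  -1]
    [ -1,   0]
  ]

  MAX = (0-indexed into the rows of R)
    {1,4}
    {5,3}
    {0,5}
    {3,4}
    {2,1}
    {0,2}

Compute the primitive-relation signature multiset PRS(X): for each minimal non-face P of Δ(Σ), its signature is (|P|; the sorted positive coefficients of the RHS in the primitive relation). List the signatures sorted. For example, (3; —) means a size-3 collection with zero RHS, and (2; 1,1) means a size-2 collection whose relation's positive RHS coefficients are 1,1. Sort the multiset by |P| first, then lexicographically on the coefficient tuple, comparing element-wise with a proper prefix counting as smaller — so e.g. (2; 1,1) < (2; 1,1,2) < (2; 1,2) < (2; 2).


9 minimal non-faces of Δ(Σ) (on 6 rays):

  P = {1,5}:  v_{1} + v_{5} = 0  →  sig = (2; —)
  P = {2,4}:  v_{2} + v_{4} = 0  →  sig = (2; —)
  P = {0,1}:  v_{0} + v_{1} = v_{2}  →  sig = (2; 1)
  P = {0,4}:  v_{0} + v_{4} = v_{5}  →  sig = (2; 1)
  P = {1,3}:  v_{1} + v_{3} = v_{4}  →  sig = (2; 1)
  P = {2,3}:  v_{2} + v_{3} = v_{5}  →  sig = (2; 1)
  P = {2,5}:  v_{2} + v_{5} = v_{0}  →  sig = (2; 1)
  P = {4,5}:  v_{4} + v_{5} = v_{3}  →  sig = (2; 1)
  P = {0,3}:  v_{0} + v_{3} = 2·v_{5}  →  sig = (2; 2)

Signatures (|P|; sorted positive RHS coefficients), sorted:
    (2; —)
    (2; —)
    (2; 1)
    (2; 1)
    (2; 1)
    (2; 1)
    (2; 1)
    (2; 1)
    (2; 2)


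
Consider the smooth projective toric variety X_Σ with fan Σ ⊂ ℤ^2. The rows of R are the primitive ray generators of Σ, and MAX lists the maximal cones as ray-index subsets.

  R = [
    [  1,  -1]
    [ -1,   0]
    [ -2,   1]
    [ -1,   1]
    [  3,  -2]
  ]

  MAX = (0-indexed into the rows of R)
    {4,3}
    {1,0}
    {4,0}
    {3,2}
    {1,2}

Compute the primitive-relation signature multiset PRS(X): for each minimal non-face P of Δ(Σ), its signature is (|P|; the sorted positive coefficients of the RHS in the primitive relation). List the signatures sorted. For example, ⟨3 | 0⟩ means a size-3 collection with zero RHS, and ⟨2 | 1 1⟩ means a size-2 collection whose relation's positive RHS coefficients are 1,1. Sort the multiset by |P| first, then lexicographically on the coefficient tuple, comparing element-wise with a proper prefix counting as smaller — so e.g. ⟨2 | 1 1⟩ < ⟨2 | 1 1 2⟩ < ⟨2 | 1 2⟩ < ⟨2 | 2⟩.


5 collections generate NE(X_Σ); each relation:

  P = {0,3}:  v_{0} + v_{3} = 0  so sig = ⟨2 | 0⟩
  P = {0,2}:  v_{0} + v_{2} = v_{1}  so sig = ⟨2 | 1⟩
  P = {1,3}:  v_{1} + v_{3} = v_{2}  so sig = ⟨2 | 1⟩
  P = {2,4}:  v_{2} + v_{4} = v_{0}  so sig = ⟨2 | 1⟩
  P = {1,4}:  v_{1} + v_{4} = 2·v_{0}  so sig = ⟨2 | 2⟩

Signatures (|P|; sorted positive RHS coefficients), sorted:
[⟨2 | 0⟩, ⟨2 | 1⟩, ⟨2 | 1⟩, ⟨2 | 1⟩, ⟨2 | 2⟩]


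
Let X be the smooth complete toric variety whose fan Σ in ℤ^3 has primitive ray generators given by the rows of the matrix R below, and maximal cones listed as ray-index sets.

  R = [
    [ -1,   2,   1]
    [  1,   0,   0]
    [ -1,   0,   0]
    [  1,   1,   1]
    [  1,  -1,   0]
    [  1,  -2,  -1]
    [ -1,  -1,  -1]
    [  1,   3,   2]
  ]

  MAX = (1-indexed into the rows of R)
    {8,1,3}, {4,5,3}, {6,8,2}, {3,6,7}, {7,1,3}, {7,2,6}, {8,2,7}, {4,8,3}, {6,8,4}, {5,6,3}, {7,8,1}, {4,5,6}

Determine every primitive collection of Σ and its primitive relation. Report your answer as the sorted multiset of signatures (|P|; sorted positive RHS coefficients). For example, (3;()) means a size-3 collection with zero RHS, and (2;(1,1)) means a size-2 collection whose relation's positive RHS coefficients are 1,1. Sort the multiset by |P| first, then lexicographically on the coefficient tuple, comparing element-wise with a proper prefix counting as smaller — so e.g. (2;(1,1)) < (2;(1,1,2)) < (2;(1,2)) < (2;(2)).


14 collections generate NE(X_Σ); each relation:

  • {1,6}:  v_{1} + v_{6} = 0 — sig = (2;())
  • {2,3}:  v_{2} + v_{3} = 0 — sig = (2;())
  • {4,7}:  v_{4} + v_{7} = 0 — sig = (2;())
  • {1,2}:  v_{1} + v_{2} = v_{7} + v_{8} — sig = (2;(1,1))
  • {1,4}:  v_{1} + v_{4} = v_{3} + v_{8} — sig = (2;(1,1))
  • {1,5}:  v_{1} + v_{5} = v_{3} + v_{4} — sig = (2;(1,1))
  • {2,4}:  v_{2} + v_{4} = v_{6} + v_{8} — sig = (2;(1,1))
  • {2,5}:  v_{2} + v_{5} = v_{4} + v_{6} — sig = (2;(1,1))
  • {5,7}:  v_{5} + v_{7} = v_{3} + v_{6} — sig = (2;(1,1))
  • {5,8}:  v_{5} + v_{8} = 2·v_{4} — sig = (2;(2))
  • {3,4,6}:  v_{3} + v_{4} + v_{6} = v_{5} — sig = (3;(1))
  • {3,6,8}:  v_{3} + v_{6} + v_{8} = v_{4} — sig = (3;(1))
  • {3,7,8}:  v_{3} + v_{7} + v_{8} = v_{1} — sig = (3;(1))
  • {6,7,8}:  v_{6} + v_{7} + v_{8} = v_{2} — sig = (3;(1))

Signatures (|P|; sorted positive RHS coefficients), sorted:
{ (2;()) ×3,  (2;(1,1)) ×6,  (2;(2)),  (3;(1)) ×4 }


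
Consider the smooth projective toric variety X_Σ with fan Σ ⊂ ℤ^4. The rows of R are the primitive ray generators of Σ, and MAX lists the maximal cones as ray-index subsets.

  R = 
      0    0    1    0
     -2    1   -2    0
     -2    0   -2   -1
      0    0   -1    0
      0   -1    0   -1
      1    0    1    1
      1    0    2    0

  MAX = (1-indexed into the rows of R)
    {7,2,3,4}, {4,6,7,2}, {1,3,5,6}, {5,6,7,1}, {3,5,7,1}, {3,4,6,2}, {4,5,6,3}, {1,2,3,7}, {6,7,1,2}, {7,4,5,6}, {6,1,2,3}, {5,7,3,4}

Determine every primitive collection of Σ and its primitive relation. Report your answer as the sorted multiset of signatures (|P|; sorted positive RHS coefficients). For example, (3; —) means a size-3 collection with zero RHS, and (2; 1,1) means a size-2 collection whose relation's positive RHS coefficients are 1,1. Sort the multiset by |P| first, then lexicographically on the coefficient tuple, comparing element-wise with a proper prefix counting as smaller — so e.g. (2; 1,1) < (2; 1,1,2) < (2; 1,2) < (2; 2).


The 3 primitive collections of Σ (r=7, n=4):

  P={1,4}:  v_{1} + v_{4} = 0 — sig = (2; —)
  P={2,5}:  v_{2} + v_{5} = v_{3} — sig = (2; 1)
  P={3,6,7}:  v_{3} + v_{6} + v_{7} = v_{1} — sig = (3; 1)

so the primitive-relation signature multiset is
    |P|=2: 2 collections, coeffs (), (1)
    |P|=3: 1 collection, coeffs (1)


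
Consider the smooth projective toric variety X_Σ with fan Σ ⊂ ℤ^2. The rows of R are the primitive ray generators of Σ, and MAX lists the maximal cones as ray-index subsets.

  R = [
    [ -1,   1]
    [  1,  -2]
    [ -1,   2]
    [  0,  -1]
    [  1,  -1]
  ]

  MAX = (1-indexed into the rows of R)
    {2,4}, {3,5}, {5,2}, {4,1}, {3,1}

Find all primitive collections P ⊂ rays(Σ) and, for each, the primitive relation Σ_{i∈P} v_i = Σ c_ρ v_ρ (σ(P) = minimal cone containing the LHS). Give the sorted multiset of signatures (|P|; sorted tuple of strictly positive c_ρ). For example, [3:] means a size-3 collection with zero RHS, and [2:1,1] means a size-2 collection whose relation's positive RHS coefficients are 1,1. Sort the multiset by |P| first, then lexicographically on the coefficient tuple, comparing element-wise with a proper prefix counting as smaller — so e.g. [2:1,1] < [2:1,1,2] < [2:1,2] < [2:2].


|primitive collections| = 5. Relations:

  P={1,5}:  v_{1} + v_{5} = 0  so sig = [2:]
  P={2,3}:  v_{2} + v_{3} = 0  so sig = [2:]
  P={1,2}:  v_{1} + v_{2} = v_{4}  so sig = [2:1]
  P={3,4}:  v_{3} + v_{4} = v_{1}  so sig = [2:1]
  P={4,5}:  v_{4} + v_{5} = v_{2}  so sig = [2:1]

Sorted signature multiset PRS(X):
{ [2:] ×2,  [2:1] ×3 }


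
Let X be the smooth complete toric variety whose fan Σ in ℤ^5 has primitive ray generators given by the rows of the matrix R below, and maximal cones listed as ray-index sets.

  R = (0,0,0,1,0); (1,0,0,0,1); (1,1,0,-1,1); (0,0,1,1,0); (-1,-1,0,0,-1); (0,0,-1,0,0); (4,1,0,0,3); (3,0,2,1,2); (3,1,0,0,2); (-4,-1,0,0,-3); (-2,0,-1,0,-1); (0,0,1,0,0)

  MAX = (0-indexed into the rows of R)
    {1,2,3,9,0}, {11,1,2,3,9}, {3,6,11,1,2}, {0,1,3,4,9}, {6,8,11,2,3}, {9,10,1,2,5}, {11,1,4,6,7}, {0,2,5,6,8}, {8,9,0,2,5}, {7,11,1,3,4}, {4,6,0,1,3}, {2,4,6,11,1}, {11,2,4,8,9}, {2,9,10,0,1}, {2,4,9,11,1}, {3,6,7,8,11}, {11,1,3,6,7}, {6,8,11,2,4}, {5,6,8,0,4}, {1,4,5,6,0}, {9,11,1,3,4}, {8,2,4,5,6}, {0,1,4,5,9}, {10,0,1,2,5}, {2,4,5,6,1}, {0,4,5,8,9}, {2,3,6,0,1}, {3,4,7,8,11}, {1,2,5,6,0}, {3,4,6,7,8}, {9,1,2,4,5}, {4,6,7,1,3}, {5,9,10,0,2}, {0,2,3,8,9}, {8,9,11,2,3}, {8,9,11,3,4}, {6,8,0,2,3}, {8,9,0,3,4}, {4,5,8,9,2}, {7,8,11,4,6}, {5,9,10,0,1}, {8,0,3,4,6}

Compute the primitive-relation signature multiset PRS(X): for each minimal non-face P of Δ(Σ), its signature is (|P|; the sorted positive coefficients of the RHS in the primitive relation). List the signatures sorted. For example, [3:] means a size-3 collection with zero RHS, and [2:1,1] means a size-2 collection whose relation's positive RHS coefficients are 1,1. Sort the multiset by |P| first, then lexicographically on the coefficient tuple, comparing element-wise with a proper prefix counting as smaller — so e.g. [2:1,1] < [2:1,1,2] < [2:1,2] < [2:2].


Primitive collections (19):

  {5,11}:  v_{5} + v_{11} = 0 — sig = [2:]
  {6,9}:  v_{6} + v_{9} = 0 — sig = [2:]
  {0,11}:  v_{0} + v_{11} = v_{3} — sig = [2:1]
  {1,8}:  v_{1} + v_{8} = v_{6} — sig = [2:1]
  {3,5}:  v_{3} + v_{5} = v_{0} — sig = [2:1]
  {7,10}:  v_{7} + v_{10} = v_{1} + v_{3} — sig = [2:1,1]
  {4,10}:  v_{4} + v_{10} = v_{1} + v_{5} + v_{9} — sig = [2:1,1,1]
  {5,7}:  v_{5} + v_{7} = v_{3} + v_{4} + v_{6} — sig = [2:1,1,1]
  {7,9}:  v_{7} + v_{9} = v_{3} + v_{4} + v_{11} — sig = [2:1,1,1]
  {8,10}:  v_{8} + v_{10} = v_{0} + v_{2} + v_{5} — sig = [2:1,1,1]
  {6,10}:  v_{6} + v_{10} = v_{0} + v_{1} + v_{2} + v_{5} — sig = [2:1,1,1,1]
  {10,11}:  v_{10} + v_{11} = v_{0} + v_{1} + v_{2} + v_{9} — sig = [2:1,1,1,1]
  {3,10}:  v_{3} + v_{10} = 2·v_{0} + v_{1} + v_{2} + v_{9} — sig = [2:1,1,1,2]
  {0,7}:  v_{0} + v_{7} = 2·v_{3} + v_{4} + v_{6} — sig = [2:1,1,2]
  {2,7}:  v_{2} + v_{7} = v_{6} + 2·v_{11} — sig = [2:1,2]
  {0,2,4}:  v_{0} + v_{2} + v_{4} = 0 — sig = [3:]
  {2,3,4}:  v_{2} + v_{3} + v_{4} = v_{11} — sig = [3:1]
  {3,4,6,11}:  v_{3} + v_{4} + v_{6} + v_{11} = v_{7} — sig = [4:1]
  {0,1,2,5,9}:  v_{0} + v_{1} + v_{2} + v_{5} + v_{9} = v_{10} — sig = [5:1]

Sorted signature multiset PRS(X):
    [2:]
    [2:]
    [2:1]
    [2:1]
    [2:1]
    [2:1,1]
    [2:1,1,1]
    [2:1,1,1]
    [2:1,1,1]
    [2:1,1,1]
    [2:1,1,1,1]
    [2:1,1,1,1]
    [2:1,1,1,2]
    [2:1,1,2]
    [2:1,2]
    [3:]
    [3:1]
    [4:1]
    [5:1]


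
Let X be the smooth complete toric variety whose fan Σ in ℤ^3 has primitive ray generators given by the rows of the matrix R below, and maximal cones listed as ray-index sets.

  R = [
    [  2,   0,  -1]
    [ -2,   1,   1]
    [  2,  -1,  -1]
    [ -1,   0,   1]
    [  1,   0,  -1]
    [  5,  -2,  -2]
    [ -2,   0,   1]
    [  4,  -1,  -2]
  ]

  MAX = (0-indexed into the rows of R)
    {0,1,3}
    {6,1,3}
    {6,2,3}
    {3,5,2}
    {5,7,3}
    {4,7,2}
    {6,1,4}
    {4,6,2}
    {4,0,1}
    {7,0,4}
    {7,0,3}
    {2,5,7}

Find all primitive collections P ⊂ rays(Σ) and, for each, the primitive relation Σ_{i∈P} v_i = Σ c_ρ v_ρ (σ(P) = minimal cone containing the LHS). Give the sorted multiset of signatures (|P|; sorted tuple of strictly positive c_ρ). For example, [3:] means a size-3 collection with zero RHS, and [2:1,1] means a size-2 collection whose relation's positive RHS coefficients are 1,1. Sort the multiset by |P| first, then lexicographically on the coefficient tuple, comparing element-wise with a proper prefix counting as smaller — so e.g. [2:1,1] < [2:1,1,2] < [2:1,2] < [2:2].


Δ(Σ) — 8 vertices, 11 min non-faces:

  P={0,6}:  v_{0} + v_{6} = 0 ; sig = [2:]
  P={1,2}:  v_{1} + v_{2} = 0 ; sig = [2:]
  P={3,4}:  v_{3} + v_{4} = 0 ; sig = [2:]
  P={0,2}:  v_{0} + v_{2} = v_{7} ; sig = [2:1]
  P={1,7}:  v_{1} + v_{7} = v_{0} ; sig = [2:1]
  P={6,7}:  v_{6} + v_{7} = v_{2} ; sig = [2:1]
  P={1,5}:  v_{1} + v_{5} = v_{3} + v_{7} ; sig = [2:1,1]
  P={4,5}:  v_{4} + v_{5} = v_{2} + v_{7} ; sig = [2:1,1]
  P={0,5}:  v_{0} + v_{5} = v_{3} + 2·v_{7} ; sig = [2:1,2]
  P={5,6}:  v_{5} + v_{6} = 2·v_{2} + v_{3} ; sig = [2:1,2]
  P={2,3,7}:  v_{2} + v_{3} + v_{7} = v_{5} ; sig = [3:1]

so the primitive-relation signature multiset is
    [2:]
    [2:]
    [2:]
    [2:1]
    [2:1]
    [2:1]
    [2:1,1]
    [2:1,1]
    [2:1,2]
    [2:1,2]
    [3:1]


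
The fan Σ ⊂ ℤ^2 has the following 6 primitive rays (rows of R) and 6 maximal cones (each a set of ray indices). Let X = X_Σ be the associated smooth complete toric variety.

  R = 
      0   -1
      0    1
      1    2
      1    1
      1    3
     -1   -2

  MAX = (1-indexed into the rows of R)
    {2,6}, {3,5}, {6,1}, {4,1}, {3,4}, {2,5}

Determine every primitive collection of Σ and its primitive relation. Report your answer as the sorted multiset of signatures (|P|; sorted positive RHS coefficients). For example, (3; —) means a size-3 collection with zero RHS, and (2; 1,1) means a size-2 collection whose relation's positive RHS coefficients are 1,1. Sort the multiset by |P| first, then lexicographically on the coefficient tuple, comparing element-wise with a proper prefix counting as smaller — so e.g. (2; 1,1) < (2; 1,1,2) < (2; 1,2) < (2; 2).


9 minimal non-faces of Δ(Σ) (on 6 rays):

  • {1,2}:  v_{1} + v_{2} = 0  ⟹  sig = (2; —)
  • {3,6}:  v_{3} + v_{6} = 0  ⟹  sig = (2; —)
  • {1,3}:  v_{1} + v_{3} = v_{4}  ⟹  sig = (2; 1)
  • {1,5}:  v_{1} + v_{5} = v_{3}  ⟹  sig = (2; 1)
  • {2,3}:  v_{2} + v_{3} = v_{5}  ⟹  sig = (2; 1)
  • {2,4}:  v_{2} + v_{4} = v_{3}  ⟹  sig = (2; 1)
  • {4,6}:  v_{4} + v_{6} = v_{1}  ⟹  sig = (2; 1)
  • {5,6}:  v_{5} + v_{6} = v_{2}  ⟹  sig = (2; 1)
  • {4,5}:  v_{4} + v_{5} = 2·v_{3}  ⟹  sig = (2; 2)

Hence PRS(X_Σ) =
    (2; —)
    (2; —)
    (2; 1)
    (2; 1)
    (2; 1)
    (2; 1)
    (2; 1)
    (2; 1)
    (2; 2)


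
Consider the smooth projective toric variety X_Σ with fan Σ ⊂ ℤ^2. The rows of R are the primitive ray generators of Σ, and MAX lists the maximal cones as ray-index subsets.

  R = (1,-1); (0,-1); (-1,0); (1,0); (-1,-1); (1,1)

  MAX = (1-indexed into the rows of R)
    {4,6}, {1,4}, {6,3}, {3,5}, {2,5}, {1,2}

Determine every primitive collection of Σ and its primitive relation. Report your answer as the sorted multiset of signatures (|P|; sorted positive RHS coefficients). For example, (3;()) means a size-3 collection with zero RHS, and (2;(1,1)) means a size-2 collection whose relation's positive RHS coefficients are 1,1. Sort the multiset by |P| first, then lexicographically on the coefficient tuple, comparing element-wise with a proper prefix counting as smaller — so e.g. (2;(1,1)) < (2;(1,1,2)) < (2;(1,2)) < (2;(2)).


Minimal non-faces — 9 found among 6 rays, 6 max cones:

  P={3,4}:  v_{3} + v_{4} = 0 ; sig = (2;())
  P={5,6}:  v_{5} + v_{6} = 0 ; sig = (2;())
  P={1,3}:  v_{1} + v_{3} = v_{2} ; sig = (2;(1))
  P={2,3}:  v_{2} + v_{3} = v_{5} ; sig = (2;(1))
  P={2,4}:  v_{2} + v_{4} = v_{1} ; sig = (2;(1))
  P={2,6}:  v_{2} + v_{6} = v_{4} ; sig = (2;(1))
  P={4,5}:  v_{4} + v_{5} = v_{2} ; sig = (2;(1))
  P={1,5}:  v_{1} + v_{5} = 2·v_{2} ; sig = (2;(2))
  P={1,6}:  v_{1} + v_{6} = 2·v_{4} ; sig = (2;(2))

Hence PRS(X_Σ) =
[(2;()), (2;()), (2;(1)), (2;(1)), (2;(1)), (2;(1)), (2;(1)), (2;(2)), (2;(2))]


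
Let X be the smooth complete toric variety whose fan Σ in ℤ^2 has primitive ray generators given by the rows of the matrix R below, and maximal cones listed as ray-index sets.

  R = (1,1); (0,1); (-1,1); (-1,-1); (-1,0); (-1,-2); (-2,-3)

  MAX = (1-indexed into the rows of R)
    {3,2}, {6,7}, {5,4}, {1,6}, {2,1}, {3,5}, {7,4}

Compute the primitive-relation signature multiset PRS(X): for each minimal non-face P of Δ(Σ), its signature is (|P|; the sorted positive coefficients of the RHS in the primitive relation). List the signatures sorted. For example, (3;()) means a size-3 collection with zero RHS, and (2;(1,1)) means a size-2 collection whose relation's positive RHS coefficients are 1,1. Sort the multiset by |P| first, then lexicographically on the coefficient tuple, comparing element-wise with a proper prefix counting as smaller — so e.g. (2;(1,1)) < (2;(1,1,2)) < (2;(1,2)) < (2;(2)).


14 collections generate NE(X_Σ); each relation:

  P = {1,4}:  v_{1} + v_{4} = 0  ⟹  sig = (2;())
  P = {1,5}:  v_{1} + v_{5} = v_{2}  ⟹  sig = (2;(1))
  P = {1,7}:  v_{1} + v_{7} = v_{6}  ⟹  sig = (2;(1))
  P = {2,4}:  v_{2} + v_{4} = v_{5}  ⟹  sig = (2;(1))
  P = {2,5}:  v_{2} + v_{5} = v_{3}  ⟹  sig = (2;(1))
  P = {2,6}:  v_{2} + v_{6} = v_{4}  ⟹  sig = (2;(1))
  P = {4,6}:  v_{4} + v_{6} = v_{7}  ⟹  sig = (2;(1))
  P = {3,6}:  v_{3} + v_{6} = v_{4} + v_{5}  ⟹  sig = (2;(1,1))
  P = {3,7}:  v_{3} + v_{7} = 2·v_{4} + v_{5}  ⟹  sig = (2;(1,2))
  P = {1,3}:  v_{1} + v_{3} = 2·v_{2}  ⟹  sig = (2;(2))
  P = {2,7}:  v_{2} + v_{7} = 2·v_{4}  ⟹  sig = (2;(2))
  P = {3,4}:  v_{3} + v_{4} = 2·v_{5}  ⟹  sig = (2;(2))
  P = {5,6}:  v_{5} + v_{6} = 2·v_{4}  ⟹  sig = (2;(2))
  P = {5,7}:  v_{5} + v_{7} = 3·v_{4}  ⟹  sig = (2;(3))

Sorted signature multiset PRS(X):
    (2;())
    (2;(1))
    (2;(1))
    (2;(1))
    (2;(1))
    (2;(1))
    (2;(1))
    (2;(1,1))
    (2;(1,2))
    (2;(2))
    (2;(2))
    (2;(2))
    (2;(2))
    (2;(3))


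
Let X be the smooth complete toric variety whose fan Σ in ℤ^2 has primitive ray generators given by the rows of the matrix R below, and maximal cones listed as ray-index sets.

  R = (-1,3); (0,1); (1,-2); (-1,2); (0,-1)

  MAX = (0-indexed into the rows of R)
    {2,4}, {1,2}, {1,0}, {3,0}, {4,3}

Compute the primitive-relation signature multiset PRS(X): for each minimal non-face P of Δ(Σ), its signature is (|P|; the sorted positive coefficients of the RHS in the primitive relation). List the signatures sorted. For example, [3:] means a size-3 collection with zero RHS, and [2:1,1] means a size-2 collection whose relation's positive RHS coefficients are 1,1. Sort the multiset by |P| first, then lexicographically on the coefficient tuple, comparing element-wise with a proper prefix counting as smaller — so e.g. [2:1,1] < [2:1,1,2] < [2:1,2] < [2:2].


5 collections generate NE(X_Σ); each relation:

  P={1,4}:  v_{1} + v_{4} = 0 — sig = [2:]
  P={2,3}:  v_{2} + v_{3} = 0 — sig = [2:]
  P={0,2}:  v_{0} + v_{2} = v_{1} — sig = [2:1]
  P={0,4}:  v_{0} + v_{4} = v_{3} — sig = [2:1]
  P={1,3}:  v_{1} + v_{3} = v_{0} — sig = [2:1]

so the primitive-relation signature multiset is
    [2:]
    [2:]
    [2:1]
    [2:1]
    [2:1]


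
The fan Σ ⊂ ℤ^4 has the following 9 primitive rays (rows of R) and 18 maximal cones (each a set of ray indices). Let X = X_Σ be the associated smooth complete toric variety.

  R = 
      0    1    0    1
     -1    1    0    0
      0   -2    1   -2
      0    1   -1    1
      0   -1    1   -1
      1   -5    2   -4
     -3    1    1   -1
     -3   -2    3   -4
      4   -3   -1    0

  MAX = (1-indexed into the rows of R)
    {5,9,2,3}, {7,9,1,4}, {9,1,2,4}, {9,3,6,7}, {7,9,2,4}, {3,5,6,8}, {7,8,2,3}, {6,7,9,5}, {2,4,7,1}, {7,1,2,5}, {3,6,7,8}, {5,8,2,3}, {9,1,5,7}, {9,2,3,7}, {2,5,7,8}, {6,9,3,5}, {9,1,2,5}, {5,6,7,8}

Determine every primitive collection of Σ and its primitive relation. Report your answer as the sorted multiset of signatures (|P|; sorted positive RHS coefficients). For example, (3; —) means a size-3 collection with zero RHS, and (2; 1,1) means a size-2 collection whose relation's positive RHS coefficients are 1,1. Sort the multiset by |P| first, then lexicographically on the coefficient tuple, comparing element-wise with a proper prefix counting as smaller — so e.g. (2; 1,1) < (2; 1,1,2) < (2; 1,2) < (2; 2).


12 minimal non-faces of Δ(Σ) (on 9 rays):

  • {4,5}:  v_{4} + v_{5} = 0  ⇒ sig = (2; —)
  • {1,3}:  v_{1} + v_{3} = v_{5}  ⇒ sig = (2; 1)
  • {8,9}:  v_{8} + v_{9} = v_{6}  ⇒ sig = (2; 1)
  • {4,8}:  v_{4} + v_{8} = v_{3} + v_{7}  ⇒ sig = (2; 1,1)
  • {3,4}:  v_{3} + v_{4} = v_{2} + v_{7} + v_{9}  ⇒ sig = (2; 1,1,1)
  • {4,6}:  v_{4} + v_{6} = v_{3} + v_{7} + v_{9}  ⇒ sig = (2; 1,1,1)
  • {1,6}:  v_{1} + v_{6} = 2·v_{5} + v_{7} + v_{9}  ⇒ sig = (2; 1,1,2)
  • {1,8}:  v_{1} + v_{8} = 2·v_{5} + v_{7}  ⇒ sig = (2; 1,2)
  • {2,6}:  v_{2} + v_{6} = 2·v_{3}  ⇒ sig = (2; 2)
  • {3,5,7}:  v_{3} + v_{5} + v_{7} = v_{8}  ⇒ sig = (3; 1)
  • {1,2,7,9}:  v_{1} + v_{2} + v_{7} + v_{9} = 0  ⇒ sig = (4; —)
  • {2,5,7,9}:  v_{2} + v_{5} + v_{7} + v_{9} = v_{3}  ⇒ sig = (4; 1)

Sorted signature multiset PRS(X):
    |P|=2: 9 collections, coeffs (), (1), (1), (1,1), (1,1,1), (1,1,1), (1,1,2), (1,2), (2)
    |P|=3: 1 collection, coeffs (1)
    |P|=4: 2 collections, coeffs (), (1)


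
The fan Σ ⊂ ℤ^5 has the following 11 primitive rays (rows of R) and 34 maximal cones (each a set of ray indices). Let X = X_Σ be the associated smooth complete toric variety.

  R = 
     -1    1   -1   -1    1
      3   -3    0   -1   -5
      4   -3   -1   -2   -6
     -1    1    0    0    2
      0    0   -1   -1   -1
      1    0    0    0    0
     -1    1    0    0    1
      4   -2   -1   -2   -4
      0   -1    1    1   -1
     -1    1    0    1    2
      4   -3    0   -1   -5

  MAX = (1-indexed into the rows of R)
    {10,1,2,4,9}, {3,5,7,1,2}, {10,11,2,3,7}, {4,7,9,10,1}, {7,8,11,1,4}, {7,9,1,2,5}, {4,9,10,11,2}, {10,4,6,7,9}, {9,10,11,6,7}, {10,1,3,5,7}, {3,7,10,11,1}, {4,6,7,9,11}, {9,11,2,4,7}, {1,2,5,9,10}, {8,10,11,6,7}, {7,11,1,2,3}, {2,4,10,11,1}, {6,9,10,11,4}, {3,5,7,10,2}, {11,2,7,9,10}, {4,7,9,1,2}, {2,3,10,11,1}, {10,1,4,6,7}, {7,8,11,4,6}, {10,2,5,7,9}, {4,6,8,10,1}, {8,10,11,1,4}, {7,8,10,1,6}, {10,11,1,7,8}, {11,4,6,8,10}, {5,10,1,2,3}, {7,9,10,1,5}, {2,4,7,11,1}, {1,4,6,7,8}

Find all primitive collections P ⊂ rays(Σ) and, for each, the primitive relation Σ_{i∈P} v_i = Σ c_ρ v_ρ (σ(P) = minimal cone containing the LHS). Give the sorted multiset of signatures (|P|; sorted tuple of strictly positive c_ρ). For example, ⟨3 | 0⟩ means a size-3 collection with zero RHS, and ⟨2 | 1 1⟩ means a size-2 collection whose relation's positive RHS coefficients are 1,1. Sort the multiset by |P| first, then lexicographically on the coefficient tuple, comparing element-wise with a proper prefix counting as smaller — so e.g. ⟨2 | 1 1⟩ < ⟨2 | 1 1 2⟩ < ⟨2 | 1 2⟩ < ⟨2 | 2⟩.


Δ(Σ) — 11 vertices, 18 min non-faces:

  P={2,6}:  v_{2} + v_{6} = v_{11}  so sig = ⟨2 | 1⟩
  P={4,5}:  v_{4} + v_{5} = v_{1}  so sig = ⟨2 | 1⟩
  P={5,11}:  v_{5} + v_{11} = v_{3}  so sig = ⟨2 | 1⟩
  P={8,9}:  v_{8} + v_{9} = v_{11}  so sig = ⟨2 | 1⟩
  P={3,4}:  v_{3} + v_{4} = v_{1} + v_{11}  so sig = ⟨2 | 1 1⟩
  P={5,6}:  v_{5} + v_{6} = v_{1} + v_{7} + v_{10} + v_{11}  so sig = ⟨2 | 1 1 1 1⟩
  P={3,6}:  v_{3} + v_{6} = v_{1} + v_{7} + v_{10} + 2·v_{11}  so sig = ⟨2 | 1 1 1 2⟩
  P={3,9}:  v_{3} + v_{9} = 2·v_{2} + v_{7} + v_{10}  so sig = ⟨2 | 1 1 2⟩
  P={5,8}:  v_{5} + v_{8} = 2·v_{1} + v_{7} + v_{10} + 2·v_{11}  so sig = ⟨2 | 1 1 2 2⟩
  P={3,8}:  v_{3} + v_{8} = 2·v_{1} + v_{7} + v_{10} + 3·v_{11}  so sig = ⟨2 | 1 1 2 3⟩
  P={2,8}:  v_{2} + v_{8} = v_{1} + 2·v_{11}  so sig = ⟨2 | 1 2⟩
  P={1,6,9}:  v_{1} + v_{6} + v_{9} = 0  so sig = ⟨3 | 0⟩
  P={1,6,11}:  v_{1} + v_{6} + v_{11} = v_{8}  so sig = ⟨3 | 1⟩
  P={1,9,11}:  v_{1} + v_{9} + v_{11} = v_{2}  so sig = ⟨3 | 1⟩
  P={2,4,7,10}:  v_{2} + v_{4} + v_{7} + v_{10} = 0  so sig = ⟨4 | 0⟩
  P={1,2,7,10}:  v_{1} + v_{2} + v_{7} + v_{10} = v_{5}  so sig = ⟨4 | 1⟩
  P={4,7,10,11}:  v_{4} + v_{7} + v_{10} + v_{11} = v_{6}  so sig = ⟨4 | 1⟩
  P={4,7,8,10}:  v_{4} + v_{7} + v_{8} + v_{10} = v_{1} + 2·v_{6}  so sig = ⟨4 | 1 2⟩

so the primitive-relation signature multiset is
    ⟨2 | 1⟩
    ⟨2 | 1⟩
    ⟨2 | 1⟩
    ⟨2 | 1⟩
    ⟨2 | 1 1⟩
    ⟨2 | 1 1 1 1⟩
    ⟨2 | 1 1 1 2⟩
    ⟨2 | 1 1 2⟩
    ⟨2 | 1 1 2 2⟩
    ⟨2 | 1 1 2 3⟩
    ⟨2 | 1 2⟩
    ⟨3 | 0⟩
    ⟨3 | 1⟩
    ⟨3 | 1⟩
    ⟨4 | 0⟩
    ⟨4 | 1⟩
    ⟨4 | 1⟩
    ⟨4 | 1 2⟩


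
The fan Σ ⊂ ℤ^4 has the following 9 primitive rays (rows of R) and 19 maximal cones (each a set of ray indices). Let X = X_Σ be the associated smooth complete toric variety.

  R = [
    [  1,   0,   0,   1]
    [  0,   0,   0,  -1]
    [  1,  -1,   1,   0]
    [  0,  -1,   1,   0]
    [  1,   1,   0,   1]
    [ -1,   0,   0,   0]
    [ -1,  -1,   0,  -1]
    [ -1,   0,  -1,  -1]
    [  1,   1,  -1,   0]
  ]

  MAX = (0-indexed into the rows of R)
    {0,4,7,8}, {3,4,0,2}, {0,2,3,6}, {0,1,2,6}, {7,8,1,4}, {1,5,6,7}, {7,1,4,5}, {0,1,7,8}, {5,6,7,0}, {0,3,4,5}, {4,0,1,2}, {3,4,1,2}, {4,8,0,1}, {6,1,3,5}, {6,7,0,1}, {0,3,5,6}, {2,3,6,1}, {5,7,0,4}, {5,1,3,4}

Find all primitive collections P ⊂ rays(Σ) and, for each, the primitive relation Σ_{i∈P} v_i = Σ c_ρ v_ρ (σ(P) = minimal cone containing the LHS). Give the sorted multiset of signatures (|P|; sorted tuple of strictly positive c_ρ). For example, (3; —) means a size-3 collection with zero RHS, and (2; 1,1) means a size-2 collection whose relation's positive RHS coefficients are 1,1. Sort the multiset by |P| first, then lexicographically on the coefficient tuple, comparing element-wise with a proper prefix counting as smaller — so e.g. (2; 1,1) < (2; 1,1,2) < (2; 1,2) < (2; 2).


Primitive collections (11):

  P = {4,6}:  v_{4} + v_{6} = 0 ; sig = (2; —)
  P = {2,5}:  v_{2} + v_{5} = v_{3} ; sig = (2; 1)
  P = {3,7}:  v_{3} + v_{7} = v_{6} ; sig = (2; 1)
  P = {3,8}:  v_{3} + v_{8} = v_{0} + v_{1} ; sig = (2; 1,1)
  P = {5,8}:  v_{5} + v_{8} = v_{4} + v_{7} ; sig = (2; 1,1)
  P = {2,7}:  v_{2} + v_{7} = v_{0} + v_{1} + v_{6} ; sig = (2; 1,1,1)
  P = {6,8}:  v_{6} + v_{8} = v_{0} + v_{1} + v_{7} ; sig = (2; 1,1,1)
  P = {2,8}:  v_{2} + v_{8} = 2·v_{0} + 2·v_{1} ; sig = (2; 2,2)
  P = {0,1,5}:  v_{0} + v_{1} + v_{5} = 0 ; sig = (3; —)
  P = {0,1,3}:  v_{0} + v_{1} + v_{3} = v_{2} ; sig = (3; 1)
  P = {0,1,4,7}:  v_{0} + v_{1} + v_{4} + v_{7} = v_{8} ; sig = (4; 1)

so the primitive-relation signature multiset is
{ (2; —),  (2; 1) ×2,  (2; 1,1) ×2,  (2; 1,1,1) ×2,  (2; 2,2),  (3; —),  (3; 1),  (4; 1) }


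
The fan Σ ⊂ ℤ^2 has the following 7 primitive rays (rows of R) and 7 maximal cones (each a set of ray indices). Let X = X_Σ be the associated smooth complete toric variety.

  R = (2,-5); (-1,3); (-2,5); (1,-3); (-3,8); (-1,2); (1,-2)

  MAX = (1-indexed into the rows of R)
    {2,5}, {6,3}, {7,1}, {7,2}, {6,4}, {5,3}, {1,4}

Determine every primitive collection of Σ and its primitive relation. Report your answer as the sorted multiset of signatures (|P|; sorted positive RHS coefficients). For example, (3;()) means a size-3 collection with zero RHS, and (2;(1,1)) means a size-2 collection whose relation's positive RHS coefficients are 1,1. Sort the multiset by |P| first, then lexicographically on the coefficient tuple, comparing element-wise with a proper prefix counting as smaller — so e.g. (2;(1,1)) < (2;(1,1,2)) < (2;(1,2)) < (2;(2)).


14 collections generate NE(X_Σ); each relation:

  • {1,3}:  v_{1} + v_{3} = 0  so sig = (2;())
  • {2,4}:  v_{2} + v_{4} = 0  so sig = (2;())
  • {6,7}:  v_{6} + v_{7} = 0  so sig = (2;())
  • {1,2}:  v_{1} + v_{2} = v_{7}  so sig = (2;(1))
  • {1,5}:  v_{1} + v_{5} = v_{2}  so sig = (2;(1))
  • {1,6}:  v_{1} + v_{6} = v_{4}  so sig = (2;(1))
  • {2,3}:  v_{2} + v_{3} = v_{5}  so sig = (2;(1))
  • {2,6}:  v_{2} + v_{6} = v_{3}  so sig = (2;(1))
  • {3,4}:  v_{3} + v_{4} = v_{6}  so sig = (2;(1))
  • {3,7}:  v_{3} + v_{7} = v_{2}  so sig = (2;(1))
  • {4,5}:  v_{4} + v_{5} = v_{3}  so sig = (2;(1))
  • {4,7}:  v_{4} + v_{7} = v_{1}  so sig = (2;(1))
  • {5,6}:  v_{5} + v_{6} = 2·v_{3}  so sig = (2;(2))
  • {5,7}:  v_{5} + v_{7} = 2·v_{2}  so sig = (2;(2))

so the primitive-relation signature multiset is
    (2;())
    (2;())
    (2;())
    (2;(1))
    (2;(1))
    (2;(1))
    (2;(1))
    (2;(1))
    (2;(1))
    (2;(1))
    (2;(1))
    (2;(1))
    (2;(2))
    (2;(2))


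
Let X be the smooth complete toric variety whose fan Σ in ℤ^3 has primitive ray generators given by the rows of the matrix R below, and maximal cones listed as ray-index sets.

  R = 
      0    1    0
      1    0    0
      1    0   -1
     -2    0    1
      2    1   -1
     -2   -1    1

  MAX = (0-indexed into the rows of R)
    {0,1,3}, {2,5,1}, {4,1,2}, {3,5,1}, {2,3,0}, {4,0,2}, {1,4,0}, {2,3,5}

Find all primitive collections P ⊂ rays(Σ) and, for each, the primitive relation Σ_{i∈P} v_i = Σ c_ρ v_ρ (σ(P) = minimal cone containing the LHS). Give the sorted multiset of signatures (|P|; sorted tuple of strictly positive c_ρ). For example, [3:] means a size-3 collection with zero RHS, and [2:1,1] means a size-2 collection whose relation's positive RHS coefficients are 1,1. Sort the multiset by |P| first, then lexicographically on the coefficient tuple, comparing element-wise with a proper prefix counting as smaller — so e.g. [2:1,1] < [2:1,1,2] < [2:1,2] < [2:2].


Minimal non-faces — 5 found among 6 rays, 8 max cones:

  P = {4,5}:  v_{4} + v_{5} = 0  ⟹  sig = [2:]
  P = {0,5}:  v_{0} + v_{5} = v_{3}  ⟹  sig = [2:1]
  P = {3,4}:  v_{3} + v_{4} = v_{0}  ⟹  sig = [2:1]
  P = {1,2,3}:  v_{1} + v_{2} + v_{3} = 0  ⟹  sig = [3:]
  P = {0,1,2}:  v_{0} + v_{1} + v_{2} = v_{4}  ⟹  sig = [3:1]

Sorted signature multiset PRS(X):
    [2:]
    [2:1]
    [2:1]
    [3:]
    [3:1]


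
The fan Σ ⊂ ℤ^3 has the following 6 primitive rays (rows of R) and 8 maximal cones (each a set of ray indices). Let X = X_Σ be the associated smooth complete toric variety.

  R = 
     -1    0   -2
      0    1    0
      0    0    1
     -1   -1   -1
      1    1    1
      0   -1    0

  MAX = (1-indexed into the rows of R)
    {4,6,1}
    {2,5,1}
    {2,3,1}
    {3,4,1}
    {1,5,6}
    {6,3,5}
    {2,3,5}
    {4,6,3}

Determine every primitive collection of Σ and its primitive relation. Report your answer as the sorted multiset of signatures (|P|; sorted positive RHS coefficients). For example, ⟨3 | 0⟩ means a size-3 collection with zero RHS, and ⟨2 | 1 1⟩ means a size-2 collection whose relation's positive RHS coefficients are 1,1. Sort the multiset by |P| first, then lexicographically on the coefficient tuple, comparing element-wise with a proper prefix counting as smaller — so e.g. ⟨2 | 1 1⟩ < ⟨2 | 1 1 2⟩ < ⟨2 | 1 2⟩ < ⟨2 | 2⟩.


5 collections generate NE(X_Σ); each relation:

  {2,6}:  v_{2} + v_{6} = 0 — sig = ⟨2 | 0⟩
  {4,5}:  v_{4} + v_{5} = 0 — sig = ⟨2 | 0⟩
  {2,4}:  v_{2} + v_{4} = v_{1} + v_{3} — sig = ⟨2 | 1 1⟩
  {1,3,5}:  v_{1} + v_{3} + v_{5} = v_{2} — sig = ⟨3 | 1⟩
  {1,3,6}:  v_{1} + v_{3} + v_{6} = v_{4} — sig = ⟨3 | 1⟩

Hence PRS(X_Σ) =
{ ⟨2 | 0⟩ ×2,  ⟨2 | 1 1⟩,  ⟨3 | 1⟩ ×2 }


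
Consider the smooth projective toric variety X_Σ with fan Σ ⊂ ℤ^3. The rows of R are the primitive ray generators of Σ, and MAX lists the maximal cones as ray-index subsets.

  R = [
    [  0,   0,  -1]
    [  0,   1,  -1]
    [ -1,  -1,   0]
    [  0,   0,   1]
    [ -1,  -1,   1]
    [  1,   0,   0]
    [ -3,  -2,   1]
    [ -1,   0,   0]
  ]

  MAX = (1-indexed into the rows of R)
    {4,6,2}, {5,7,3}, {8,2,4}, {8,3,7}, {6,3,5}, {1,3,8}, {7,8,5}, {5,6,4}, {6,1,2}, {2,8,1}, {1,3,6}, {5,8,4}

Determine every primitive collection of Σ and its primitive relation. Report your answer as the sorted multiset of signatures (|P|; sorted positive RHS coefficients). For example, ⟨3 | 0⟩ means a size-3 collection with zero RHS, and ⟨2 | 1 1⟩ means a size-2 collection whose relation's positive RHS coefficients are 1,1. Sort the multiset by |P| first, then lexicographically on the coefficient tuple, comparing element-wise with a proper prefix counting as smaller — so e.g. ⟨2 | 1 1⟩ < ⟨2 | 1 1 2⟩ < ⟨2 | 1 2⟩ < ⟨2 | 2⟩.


11 collections generate NE(X_Σ); each relation:

  {1,4}:  v_{1} + v_{4} = 0  →  sig = ⟨2 | 0⟩
  {6,8}:  v_{6} + v_{8} = 0  →  sig = ⟨2 | 0⟩
  {1,5}:  v_{1} + v_{5} = v_{3}  →  sig = ⟨2 | 1⟩
  {2,5}:  v_{2} + v_{5} = v_{8}  →  sig = ⟨2 | 1⟩
  {3,4}:  v_{3} + v_{4} = v_{5}  →  sig = ⟨2 | 1⟩
  {2,3}:  v_{2} + v_{3} = v_{1} + v_{8}  →  sig = ⟨2 | 1 1⟩
  {6,7}:  v_{6} + v_{7} = v_{3} + v_{5}  →  sig = ⟨2 | 1 1⟩
  {1,7}:  v_{1} + v_{7} = 2·v_{3} + v_{8}  →  sig = ⟨2 | 1 2⟩
  {2,7}:  v_{2} + v_{7} = v_{3} + 2·v_{8}  →  sig = ⟨2 | 1 2⟩
  {4,7}:  v_{4} + v_{7} = 2·v_{5} + v_{8}  →  sig = ⟨2 | 1 2⟩
  {3,5,8}:  v_{3} + v_{5} + v_{8} = v_{7}  →  sig = ⟨3 | 1⟩

Sorted signature multiset PRS(X):
    |P|=2: 10 collections, coeffs (), (), (1), (1), (1), (1,1), (1,1), (1,2), (1,2), (1,2)
    |P|=3: 1 collection, coeffs (1)


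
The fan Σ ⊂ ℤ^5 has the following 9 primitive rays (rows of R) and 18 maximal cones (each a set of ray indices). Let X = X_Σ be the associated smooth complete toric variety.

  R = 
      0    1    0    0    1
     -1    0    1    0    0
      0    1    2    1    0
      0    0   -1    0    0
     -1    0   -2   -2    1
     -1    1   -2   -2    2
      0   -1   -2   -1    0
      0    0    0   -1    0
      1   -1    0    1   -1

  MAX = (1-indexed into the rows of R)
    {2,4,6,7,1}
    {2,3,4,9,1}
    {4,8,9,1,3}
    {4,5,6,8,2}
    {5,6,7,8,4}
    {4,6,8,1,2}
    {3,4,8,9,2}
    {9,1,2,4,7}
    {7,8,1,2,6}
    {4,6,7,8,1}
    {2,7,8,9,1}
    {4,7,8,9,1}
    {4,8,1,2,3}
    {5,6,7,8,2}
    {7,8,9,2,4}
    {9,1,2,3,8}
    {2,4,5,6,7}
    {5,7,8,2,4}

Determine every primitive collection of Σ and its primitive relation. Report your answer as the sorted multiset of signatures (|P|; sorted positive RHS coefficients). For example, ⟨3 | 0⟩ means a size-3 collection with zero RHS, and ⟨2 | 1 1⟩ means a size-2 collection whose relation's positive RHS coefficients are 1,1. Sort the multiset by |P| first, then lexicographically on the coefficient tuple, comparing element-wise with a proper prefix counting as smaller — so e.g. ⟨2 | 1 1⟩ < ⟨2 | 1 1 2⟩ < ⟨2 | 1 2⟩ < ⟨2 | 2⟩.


Primitive collections (9):

  P={3,7}:  v_{3} + v_{7} = 0  →  sig = ⟨2 | 0⟩
  P={1,5}:  v_{1} + v_{5} = v_{6}  →  sig = ⟨2 | 1⟩
  P={5,9}:  v_{5} + v_{9} = v_{7}  →  sig = ⟨2 | 1⟩
  P={6,9}:  v_{6} + v_{9} = v_{1} + v_{7}  →  sig = ⟨2 | 1 1⟩
  P={3,5}:  v_{3} + v_{5} = v_{1} + v_{2} + v_{4} + v_{8}  →  sig = ⟨2 | 1 1 1 1⟩
  P={3,6}:  v_{3} + v_{6} = 2·v_{1} + v_{2} + v_{4} + v_{8}  →  sig = ⟨2 | 1 1 1 2⟩
  P={1,2,4,8,9}:  v_{1} + v_{2} + v_{4} + v_{8} + v_{9} = 0  →  sig = ⟨5 | 0⟩
  P={1,2,4,7,8}:  v_{1} + v_{2} + v_{4} + v_{7} + v_{8} = v_{5}  →  sig = ⟨5 | 1⟩
  P={2,4,6,7,8}:  v_{2} + v_{4} + v_{6} + v_{7} + v_{8} = 2·v_{5}  →  sig = ⟨5 | 2⟩

so the primitive-relation signature multiset is
    ⟨2 | 0⟩
    ⟨2 | 1⟩
    ⟨2 | 1⟩
    ⟨2 | 1 1⟩
    ⟨2 | 1 1 1 1⟩
    ⟨2 | 1 1 1 2⟩
    ⟨5 | 0⟩
    ⟨5 | 1⟩
    ⟨5 | 2⟩


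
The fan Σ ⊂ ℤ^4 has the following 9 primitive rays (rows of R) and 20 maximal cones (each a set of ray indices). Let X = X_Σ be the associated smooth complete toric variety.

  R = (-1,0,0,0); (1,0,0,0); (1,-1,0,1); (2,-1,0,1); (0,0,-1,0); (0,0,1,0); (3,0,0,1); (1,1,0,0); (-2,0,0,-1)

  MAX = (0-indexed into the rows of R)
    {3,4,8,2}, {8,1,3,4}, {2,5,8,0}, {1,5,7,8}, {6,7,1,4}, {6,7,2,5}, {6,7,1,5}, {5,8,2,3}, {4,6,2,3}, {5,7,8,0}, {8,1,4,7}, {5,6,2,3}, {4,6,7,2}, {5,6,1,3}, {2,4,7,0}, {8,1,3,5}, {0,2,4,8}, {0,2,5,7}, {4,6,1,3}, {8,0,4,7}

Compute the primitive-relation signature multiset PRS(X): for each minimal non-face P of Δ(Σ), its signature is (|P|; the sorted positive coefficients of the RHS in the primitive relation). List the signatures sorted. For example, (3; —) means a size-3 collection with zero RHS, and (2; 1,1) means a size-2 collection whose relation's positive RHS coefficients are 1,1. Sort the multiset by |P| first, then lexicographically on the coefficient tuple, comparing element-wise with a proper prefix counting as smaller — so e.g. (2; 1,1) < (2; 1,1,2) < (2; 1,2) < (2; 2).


The 8 primitive collections of Σ (r=9, n=4):

  • {0,1}:  v_{0} + v_{1} = 0  →  sig = (2; —)
  • {4,5}:  v_{4} + v_{5} = 0  →  sig = (2; —)
  • {0,3}:  v_{0} + v_{3} = v_{2}  →  sig = (2; 1)
  • {1,2}:  v_{1} + v_{2} = v_{3}  →  sig = (2; 1)
  • {3,7}:  v_{3} + v_{7} = v_{6}  →  sig = (2; 1)
  • {6,8}:  v_{6} + v_{8} = v_{1}  →  sig = (2; 1)
  • {0,6}:  v_{0} + v_{6} = v_{2} + v_{7}  →  sig = (2; 1,1)
  • {2,7,8}:  v_{2} + v_{7} + v_{8} = 0  →  sig = (3; —)

Hence PRS(X_Σ) =
{ (2; —) ×2,  (2; 1) ×4,  (2; 1,1),  (3; —) }


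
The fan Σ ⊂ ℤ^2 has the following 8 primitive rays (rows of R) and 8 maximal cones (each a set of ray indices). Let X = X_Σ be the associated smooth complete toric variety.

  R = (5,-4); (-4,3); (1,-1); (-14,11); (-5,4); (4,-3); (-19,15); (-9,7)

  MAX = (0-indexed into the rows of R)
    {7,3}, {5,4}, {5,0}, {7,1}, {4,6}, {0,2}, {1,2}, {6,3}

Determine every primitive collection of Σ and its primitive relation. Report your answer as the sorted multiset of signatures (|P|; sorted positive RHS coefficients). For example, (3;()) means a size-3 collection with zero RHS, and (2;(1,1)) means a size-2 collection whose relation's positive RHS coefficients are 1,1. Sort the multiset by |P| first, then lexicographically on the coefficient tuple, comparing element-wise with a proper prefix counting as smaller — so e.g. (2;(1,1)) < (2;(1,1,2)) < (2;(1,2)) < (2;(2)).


Δ(Σ) — 8 vertices, 20 min non-faces:

  • {0,4}:  v_{0} + v_{4} = 0  ⇒ sig = (2;())
  • {1,5}:  v_{1} + v_{5} = 0  ⇒ sig = (2;())
  • {0,1}:  v_{0} + v_{1} = v_{2}  ⇒ sig = (2;(1))
  • {0,3}:  v_{0} + v_{3} = v_{7}  ⇒ sig = (2;(1))
  • {0,6}:  v_{0} + v_{6} = v_{3}  ⇒ sig = (2;(1))
  • {0,7}:  v_{0} + v_{7} = v_{1}  ⇒ sig = (2;(1))
  • {1,4}:  v_{1} + v_{4} = v_{7}  ⇒ sig = (2;(1))
  • {2,4}:  v_{2} + v_{4} = v_{1}  ⇒ sig = (2;(1))
  • {2,5}:  v_{2} + v_{5} = v_{0}  ⇒ sig = (2;(1))
  • {3,4}:  v_{3} + v_{4} = v_{6}  ⇒ sig = (2;(1))
  • {4,7}:  v_{4} + v_{7} = v_{3}  ⇒ sig = (2;(1))
  • {5,7}:  v_{5} + v_{7} = v_{4}  ⇒ sig = (2;(1))
  • {1,6}:  v_{1} + v_{6} = v_{3} + v_{7}  ⇒ sig = (2;(1,1))
  • {2,3}:  v_{2} + v_{3} = v_{1} + v_{7}  ⇒ sig = (2;(1,1))
  • {1,3}:  v_{1} + v_{3} = 2·v_{7}  ⇒ sig = (2;(2))
  • {2,6}:  v_{2} + v_{6} = 2·v_{7}  ⇒ sig = (2;(2))
  • {2,7}:  v_{2} + v_{7} = 2·v_{1}  ⇒ sig = (2;(2))
  • {3,5}:  v_{3} + v_{5} = 2·v_{4}  ⇒ sig = (2;(2))
  • {6,7}:  v_{6} + v_{7} = 2·v_{3}  ⇒ sig = (2;(2))
  • {5,6}:  v_{5} + v_{6} = 3·v_{4}  ⇒ sig = (2;(3))

so the primitive-relation signature multiset is
    (2;())
    (2;())
    (2;(1))
    (2;(1))
    (2;(1))
    (2;(1))
    (2;(1))
    (2;(1))
    (2;(1))
    (2;(1))
    (2;(1))
    (2;(1))
    (2;(1,1))
    (2;(1,1))
    (2;(2))
    (2;(2))
    (2;(2))
    (2;(2))
    (2;(2))
    (2;(3))


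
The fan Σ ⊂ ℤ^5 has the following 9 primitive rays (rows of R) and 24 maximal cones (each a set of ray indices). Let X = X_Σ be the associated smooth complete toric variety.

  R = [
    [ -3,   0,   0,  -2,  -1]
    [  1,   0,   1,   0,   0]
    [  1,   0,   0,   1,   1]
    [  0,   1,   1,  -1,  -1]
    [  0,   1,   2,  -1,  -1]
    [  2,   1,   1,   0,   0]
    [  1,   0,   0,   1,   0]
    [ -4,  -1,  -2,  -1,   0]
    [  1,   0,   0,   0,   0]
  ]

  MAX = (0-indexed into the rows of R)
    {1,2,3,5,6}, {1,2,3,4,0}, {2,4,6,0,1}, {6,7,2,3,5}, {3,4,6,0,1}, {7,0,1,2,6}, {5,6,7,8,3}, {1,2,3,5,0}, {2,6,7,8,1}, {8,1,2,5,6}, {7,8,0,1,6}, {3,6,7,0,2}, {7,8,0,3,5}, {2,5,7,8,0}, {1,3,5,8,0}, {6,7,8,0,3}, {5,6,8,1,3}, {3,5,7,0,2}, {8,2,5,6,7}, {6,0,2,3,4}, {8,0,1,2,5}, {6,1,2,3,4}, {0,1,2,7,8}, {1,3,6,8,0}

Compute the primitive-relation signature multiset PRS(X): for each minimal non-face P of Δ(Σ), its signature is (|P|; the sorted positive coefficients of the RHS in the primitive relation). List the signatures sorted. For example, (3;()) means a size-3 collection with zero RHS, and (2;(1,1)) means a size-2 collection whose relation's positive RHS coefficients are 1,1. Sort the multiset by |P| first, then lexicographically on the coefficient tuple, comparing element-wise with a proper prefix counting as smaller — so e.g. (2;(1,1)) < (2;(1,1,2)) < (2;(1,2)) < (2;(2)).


Σ has 9 primitive collections:

  • {4,8}:  v_{4} + v_{8} = v_{1} + v_{3}  so sig = (2;(1,1))
  • {4,5}:  v_{4} + v_{5} = v_{1} + v_{2} + 2·v_{3}  so sig = (2;(1,1,2))
  • {4,7}:  v_{4} + v_{7} = 2·v_{0} + v_{2} + v_{6}  so sig = (2;(1,1,2))
  • {0,5,6}:  v_{0} + v_{5} + v_{6} = v_{3}  so sig = (3;(1))
  • {1,3,7}:  v_{1} + v_{3} + v_{7} = v_{0}  so sig = (3;(1))
  • {2,3,8}:  v_{2} + v_{3} + v_{8} = v_{5}  so sig = (3;(1))
  • {1,5,7}:  v_{1} + v_{5} + v_{7} = v_{0} + v_{2} + v_{8}  so sig = (3;(1,1,1))
  • {0,2,6,8}:  v_{0} + v_{2} + v_{6} + v_{8} = 0  so sig = (4;())
  • {0,1,2,3,6}:  v_{0} + v_{1} + v_{2} + v_{3} + v_{6} = v_{4}  so sig = (5;(1))

Hence PRS(X_Σ) =
    |P|=2: 3 collections, coeffs (1,1), (1,1,2), (1,1,2)
    |P|=3: 4 collections, coeffs (1), (1), (1), (1,1,1)
    |P|=4: 1 collection, coeffs ()
    |P|=5: 1 collection, coeffs (1)
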